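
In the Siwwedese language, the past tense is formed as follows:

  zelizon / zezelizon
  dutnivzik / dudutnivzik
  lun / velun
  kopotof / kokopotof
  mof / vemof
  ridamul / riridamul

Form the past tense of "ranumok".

"ranumok" has 3 vowels. The stems with 3 vowels (ridamul → riridamul, kopotof → kokopotof, zelizon → zezelizon) repeat the first consonant+vowel as a prefix.
The other pattern: stems with 1 vowel add the prefix ve-.
So ranumok → raranumok.

raranumok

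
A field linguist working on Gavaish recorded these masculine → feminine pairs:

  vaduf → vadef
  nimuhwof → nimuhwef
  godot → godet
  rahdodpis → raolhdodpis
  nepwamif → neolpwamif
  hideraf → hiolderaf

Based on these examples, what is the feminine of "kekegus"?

"kekegus" has last vowel 'u'. The one such stem in the data (vaduf → vadef) changes the last vowel to 'e' (as do nimuhwof, godot), so the same rule applies.
The other pattern: stems whose last vowel is 'a' or 'i' insert -ol- after the first vowel.
So kekegus → kekeges.

kekeges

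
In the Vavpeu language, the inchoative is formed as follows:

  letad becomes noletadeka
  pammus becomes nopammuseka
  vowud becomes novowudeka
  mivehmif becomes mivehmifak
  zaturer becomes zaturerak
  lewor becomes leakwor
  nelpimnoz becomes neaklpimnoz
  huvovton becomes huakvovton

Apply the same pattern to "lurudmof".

"lurudmof" has last vowel 'o'. The stems whose last vowel is 'o' (lewor → leakwor, nelpimnoz → neaklpimnoz, huvovton → huakvovton) insert -ak- after the first vowel.
The other patterns: stems whose last vowel is 'a' or 'u' add no- … -eka around the stem; stems whose last vowel is 'e' or 'i' add -ak.
So lurudmof → luakrudmof.

luakrudmof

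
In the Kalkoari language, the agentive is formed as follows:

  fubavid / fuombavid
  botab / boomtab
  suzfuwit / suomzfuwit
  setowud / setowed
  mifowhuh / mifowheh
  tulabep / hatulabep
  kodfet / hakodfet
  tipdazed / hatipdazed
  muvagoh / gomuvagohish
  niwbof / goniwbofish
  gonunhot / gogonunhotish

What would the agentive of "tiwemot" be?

gotiwemotish

fubavid and setowud both end in -d yet inflect differently (fuombavid, setowed), so the final letter is not what conditions the rule; the last vowel is.
"tiwemot" has last vowel 'o'. The stems whose last vowel is 'o' (muvagoh → gomuvagohish, niwbof → goniwbofish, gonunhot → gogonunhotish) add go- … -ish around the stem.
So tiwemot → gotiwemotish.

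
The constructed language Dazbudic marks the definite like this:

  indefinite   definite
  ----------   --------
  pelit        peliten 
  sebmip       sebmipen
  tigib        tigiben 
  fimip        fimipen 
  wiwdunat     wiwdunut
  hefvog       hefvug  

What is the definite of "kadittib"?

pelit and wiwdunat both end in -t yet inflect differently (peliten, wiwdunut), so the final letter is not what conditions the rule; the last vowel is.
"kadittib" has last vowel 'i'. The stems whose last vowel is 'i' (pelit → peliten, sebmip → sebmipen, tigib → tigiben) add -en.
The other pattern: stems whose last vowel is 'a' or 'o' change the last vowel to 'u'.
So kadittib → kadittiben.

kadittiben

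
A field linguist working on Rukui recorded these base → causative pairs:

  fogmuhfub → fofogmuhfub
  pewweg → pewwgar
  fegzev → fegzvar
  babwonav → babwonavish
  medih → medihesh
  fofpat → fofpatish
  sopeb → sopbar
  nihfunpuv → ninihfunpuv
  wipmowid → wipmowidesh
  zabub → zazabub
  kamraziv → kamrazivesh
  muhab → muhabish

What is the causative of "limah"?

limahish

kamraziv and nihfunpuv both end in -v yet inflect differently (kamrazivesh, ninihfunpuv), so the final letter is not what conditions the rule; the last vowel is.
"limah" has last vowel 'a'. The stems whose last vowel is 'a' (babwonav → babwonavish, muhab → muhabish, fofpat → fofpatish) add -ish.
The other patterns: stems whose last vowel is 'i' add -esh; stems whose last vowel is 'u' repeat the first consonant+vowel as a prefix; stems whose last vowel is 'e' delete the last vowel and add -ar.
So limah → limahish.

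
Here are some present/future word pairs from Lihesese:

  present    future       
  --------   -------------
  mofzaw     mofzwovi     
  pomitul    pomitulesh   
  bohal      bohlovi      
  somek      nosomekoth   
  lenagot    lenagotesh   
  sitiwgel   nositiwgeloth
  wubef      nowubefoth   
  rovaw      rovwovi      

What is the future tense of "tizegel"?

notizegeloth

sitiwgel and bohal both end in -l yet inflect differently (nositiwgeloth, bohlovi), so the final letter is not what conditions the rule; the last vowel is.
"tizegel" has last vowel 'e'. The stems whose last vowel is 'e' (somek → nosomekoth, sitiwgel → nositiwgeloth, wubef → nowubefoth) add no- … -oth around the stem.
The other patterns: stems whose last vowel is 'a' delete the last vowel and add -ovi; stems whose last vowel is 'o' or 'u' add -esh.
So tizegel → notizegeloth.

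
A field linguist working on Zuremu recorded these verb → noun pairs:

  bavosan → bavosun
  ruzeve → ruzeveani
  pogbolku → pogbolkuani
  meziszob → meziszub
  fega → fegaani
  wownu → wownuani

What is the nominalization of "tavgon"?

fega and bavosan both have last vowel 'a' yet inflect differently (fegaani, bavosun), so the last vowel is not what conditions the rule; whether the stem ends in a vowel or a consonant is.
"tavgon" ends in a consonant. The stems ending in a consonant (meziszob → meziszub, bavosan → bavosun) change the last vowel to 'u'.
So tavgon → tavgun.

tavgun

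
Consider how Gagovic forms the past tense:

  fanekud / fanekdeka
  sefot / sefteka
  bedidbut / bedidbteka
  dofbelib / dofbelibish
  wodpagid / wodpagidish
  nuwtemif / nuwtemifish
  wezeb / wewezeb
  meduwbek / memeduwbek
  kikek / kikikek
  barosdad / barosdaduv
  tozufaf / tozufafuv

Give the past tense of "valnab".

fanekud and wodpagid both end in -d yet inflect differently (fanekdeka, wodpagidish), so the final letter is not what conditions the rule; the last vowel is.
"valnab" has last vowel 'a'. The stems whose last vowel is 'a' (barosdad → barosdaduv, tozufaf → tozufafuv) add -uv.
The other patterns: stems whose last vowel is 'o' or 'u' delete the last vowel and add -eka; stems whose last vowel is 'i' add -ish; stems whose last vowel is 'e' repeat the first consonant+vowel as a prefix.
So valnab → valnabuv.

valnabuv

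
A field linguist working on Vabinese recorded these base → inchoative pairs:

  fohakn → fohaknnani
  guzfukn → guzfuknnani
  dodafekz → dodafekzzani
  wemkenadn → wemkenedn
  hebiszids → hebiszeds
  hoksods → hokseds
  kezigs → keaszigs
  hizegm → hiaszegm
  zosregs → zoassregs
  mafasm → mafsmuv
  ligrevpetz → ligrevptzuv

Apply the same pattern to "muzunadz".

muzunedz

fohakn and wemkenadn both end in -n yet inflect differently (fohaknnani, wemkenedn), so the final letter is not what conditions the rule; the second-to-last letter is.
"muzunadz" has second-to-last letter 'd'. The stems whose second-to-last letter is 'd' (wemkenadn → wemkenedn, hebiszids → hebiszeds, hoksods → hokseds) change the last vowel to 'e'.
The other patterns: stems whose second-to-last letter is 'k' double the final consonant and add -ani; stems whose second-to-last letter is 'g' insert -as- after the first vowel; stems whose second-to-last letter is 's' or 't' delete the last vowel and add -uv.
So muzunadz → muzunedz.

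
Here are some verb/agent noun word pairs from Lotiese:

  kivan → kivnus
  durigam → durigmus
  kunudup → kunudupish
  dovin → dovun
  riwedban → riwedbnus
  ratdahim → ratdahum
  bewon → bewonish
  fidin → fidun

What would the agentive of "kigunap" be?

"kigunap" has last vowel 'a'. The stems whose last vowel is 'a' (kivan → kivnus, durigam → durigmus, riwedban → riwedbnus) delete the last vowel and add -us.
So kigunap → kigunpus.

kigunpus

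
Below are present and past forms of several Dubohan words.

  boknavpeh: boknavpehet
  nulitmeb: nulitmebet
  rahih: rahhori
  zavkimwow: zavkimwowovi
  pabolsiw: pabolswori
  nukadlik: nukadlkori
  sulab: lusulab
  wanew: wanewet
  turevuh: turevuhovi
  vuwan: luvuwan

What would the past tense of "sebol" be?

"sebol" has last vowel 'o'. The one such stem in the data (zavkimwow → zavkimwowovi) adds -ovi, so the same rule applies.
So sebol → sebolovi.

sebolovi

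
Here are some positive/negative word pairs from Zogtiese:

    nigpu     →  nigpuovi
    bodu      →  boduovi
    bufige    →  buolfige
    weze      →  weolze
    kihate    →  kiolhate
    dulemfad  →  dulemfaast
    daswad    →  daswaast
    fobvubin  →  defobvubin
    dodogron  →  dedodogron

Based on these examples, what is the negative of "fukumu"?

bodu and bufige both begin with b- yet inflect differently (boduovi, buolfige), so the first letter is not what conditions the rule; the final letter is.
"fukumu" ends in -u. The stems ending in -u (nigpu → nigpuovi, bodu → boduovi) add -ovi.
So fukumu → fukumuovi.

fukumuovi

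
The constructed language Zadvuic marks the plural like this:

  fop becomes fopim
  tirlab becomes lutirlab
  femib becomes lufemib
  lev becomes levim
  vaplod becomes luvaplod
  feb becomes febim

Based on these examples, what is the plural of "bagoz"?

lubagoz

femib and feb both end in -b yet inflect differently (lufemib, febim), so the final letter is not what conditions the rule; the number of vowels is.
"bagoz" has 2 vowels. The stems with 2 vowels (vaplod → luvaplod, femib → lufemib, tirlab → lutirlab) add the prefix lu-.
The other pattern: stems with 1 vowel add -im.
So bagoz → lubagoz.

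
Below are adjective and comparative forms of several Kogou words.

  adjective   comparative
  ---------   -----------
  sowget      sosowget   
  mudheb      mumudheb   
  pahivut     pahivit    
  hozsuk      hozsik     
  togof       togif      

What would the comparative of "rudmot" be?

sowget and pahivut both end in -t yet inflect differently (sosowget, pahivit), so the final letter is not what conditions the rule; the last vowel is.
"rudmot" has last vowel 'o'. The one such stem in the data (togof → togif) changes the last vowel to 'i' (as do pahivut, hozsuk), so the same rule applies.
The other pattern: stems whose last vowel is 'e' repeat the first consonant+vowel as a prefix.
So rudmot → rudmit.

rudmit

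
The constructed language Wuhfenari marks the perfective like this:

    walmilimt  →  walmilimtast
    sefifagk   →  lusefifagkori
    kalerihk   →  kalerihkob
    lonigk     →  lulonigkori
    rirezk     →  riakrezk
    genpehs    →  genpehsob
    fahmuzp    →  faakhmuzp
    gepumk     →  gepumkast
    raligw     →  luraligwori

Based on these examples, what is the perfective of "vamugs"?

"vamugs" has second-to-last letter 'g'. The stems whose second-to-last letter is 'g' (lonigk → lulonigkori, raligw → luraligwori, sefifagk → lusefifagkori) add lu- … -ori around the stem.
So vamugs → luvamugsori.

luvamugsori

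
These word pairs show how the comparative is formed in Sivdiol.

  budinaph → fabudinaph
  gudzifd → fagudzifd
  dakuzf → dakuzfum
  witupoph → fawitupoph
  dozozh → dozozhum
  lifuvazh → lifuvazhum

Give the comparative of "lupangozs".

witupoph and lifuvazh both end in -h yet inflect differently (fawitupoph, lifuvazhum), so the final letter is not what conditions the rule; the second-to-last letter is.
"lupangozs" has second-to-last letter 'z'. The stems whose second-to-last letter is 'z' (lifuvazh → lifuvazhum, dakuzf → dakuzfum, dozozh → dozozhum) add -um.
The other pattern: stems whose second-to-last letter is 'f' or 'p' add the prefix fa-.
So lupangozs → lupangozsum.

lupangozsum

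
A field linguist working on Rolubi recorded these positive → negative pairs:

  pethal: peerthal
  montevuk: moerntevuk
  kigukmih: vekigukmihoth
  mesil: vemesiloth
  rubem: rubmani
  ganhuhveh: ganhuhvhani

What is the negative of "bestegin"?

vebesteginoth

pethal and mesil both end in -l yet inflect differently (peerthal, vemesiloth), so the final letter is not what conditions the rule; the last vowel is.
"bestegin" has last vowel 'i'. The stems whose last vowel is 'i' (kigukmih → vekigukmihoth, mesil → vemesiloth) add ve- … -oth around the stem.
So bestegin → vebesteginoth.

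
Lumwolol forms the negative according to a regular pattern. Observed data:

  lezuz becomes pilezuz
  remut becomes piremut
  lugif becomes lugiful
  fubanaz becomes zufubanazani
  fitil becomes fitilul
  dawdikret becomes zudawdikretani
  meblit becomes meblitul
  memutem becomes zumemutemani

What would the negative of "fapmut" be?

lezuz and fubanaz both end in -z yet inflect differently (pilezuz, zufubanazani), so the final letter is not what conditions the rule; the last vowel is.
"fapmut" has last vowel 'u'. The stems whose last vowel is 'u' (remut → piremut, lezuz → pilezuz) add the prefix pi-.
The other patterns: stems whose last vowel is 'a' or 'e' add zu- … -ani around the stem; stems whose last vowel is 'i' add -ul.
So fapmut → pifapmut.

pifapmut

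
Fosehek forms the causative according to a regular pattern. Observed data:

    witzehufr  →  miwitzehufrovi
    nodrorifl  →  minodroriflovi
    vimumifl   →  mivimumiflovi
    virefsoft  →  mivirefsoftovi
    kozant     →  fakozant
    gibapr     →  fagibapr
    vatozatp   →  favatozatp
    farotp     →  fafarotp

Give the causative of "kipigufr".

mikipigufrovi

"kipigufr" has second-to-last letter 'f'. The stems whose second-to-last letter is 'f' (nodrorifl → minodroriflovi, virefsoft → mivirefsoftovi, witzehufr → miwitzehufrovi) add mi- … -ovi around the stem.
So kipigufr → mikipigufrovi.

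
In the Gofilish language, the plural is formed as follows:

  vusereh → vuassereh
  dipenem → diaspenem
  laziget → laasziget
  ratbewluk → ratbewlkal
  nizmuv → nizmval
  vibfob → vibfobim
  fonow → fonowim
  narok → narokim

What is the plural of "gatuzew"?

ratbewluk and narok both end in -k yet inflect differently (ratbewlkal, narokim), so the final letter is not what conditions the rule; the last vowel is.
"gatuzew" has last vowel 'e'. The stems whose last vowel is 'e' (vusereh → vuassereh, dipenem → diaspenem, laziget → laasziget) insert -as- after the first vowel.
So gatuzew → gaastuzew.

gaastuzew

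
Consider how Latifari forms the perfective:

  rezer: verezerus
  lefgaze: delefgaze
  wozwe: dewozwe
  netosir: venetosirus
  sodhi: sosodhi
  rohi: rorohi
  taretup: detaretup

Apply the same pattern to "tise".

detise

sodhi and netosir both have last vowel 'i' yet inflect differently (sosodhi, venetosirus), so the last vowel is not what conditions the rule; the final letter is.
"tise" ends in -e. The stems ending in -e (wozwe → dewozwe, lefgaze → delefgaze) add the prefix de-.
The other patterns: stems ending in -i repeat the first consonant+vowel as a prefix; stems ending in -r add ve- … -us around the stem.
So tise → detise.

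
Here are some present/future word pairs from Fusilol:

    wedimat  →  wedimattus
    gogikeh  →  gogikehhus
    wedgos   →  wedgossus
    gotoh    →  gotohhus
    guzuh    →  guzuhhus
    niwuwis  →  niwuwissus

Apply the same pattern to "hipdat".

Every pair shown (wedimat → wedimattus, gogikeh → gogikehhus, wedgos → wedgossus, …) follows the same rule: double the final consonant and add -us.
So hipdat → hipdattus.

hipdattus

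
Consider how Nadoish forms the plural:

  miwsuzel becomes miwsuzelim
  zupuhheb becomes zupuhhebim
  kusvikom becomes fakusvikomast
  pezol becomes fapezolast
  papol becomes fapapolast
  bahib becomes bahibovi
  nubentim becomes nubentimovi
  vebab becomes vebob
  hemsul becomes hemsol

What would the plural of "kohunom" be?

fakohunomast

miwsuzel and pezol both end in -l yet inflect differently (miwsuzelim, fapezolast), so the final letter is not what conditions the rule; the last vowel is.
"kohunom" has last vowel 'o'. The stems whose last vowel is 'o' (kusvikom → fakusvikomast, pezol → fapezolast, papol → fapapolast) add fa- … -ast around the stem.
So kohunom → fakohunomast.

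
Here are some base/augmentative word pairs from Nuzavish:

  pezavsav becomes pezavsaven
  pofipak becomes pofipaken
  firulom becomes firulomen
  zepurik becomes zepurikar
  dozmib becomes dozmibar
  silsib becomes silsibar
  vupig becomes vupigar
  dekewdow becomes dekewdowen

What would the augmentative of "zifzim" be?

zifzimar

zepurik and pofipak both end in -k yet inflect differently (zepurikar, pofipaken), so the final letter is not what conditions the rule; the last vowel is.
"zifzim" has last vowel 'i'. The stems whose last vowel is 'i' (zepurik → zepurikar, dozmib → dozmibar, vupig → vupigar) add -ar.
The other pattern: stems whose last vowel is 'a' or 'o' add -en.
So zifzim → zifzimar.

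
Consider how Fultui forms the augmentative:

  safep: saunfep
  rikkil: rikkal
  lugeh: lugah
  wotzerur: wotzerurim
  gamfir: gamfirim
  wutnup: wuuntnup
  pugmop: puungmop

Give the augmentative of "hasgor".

hasgorim

wotzerur and wutnup both have last vowel 'u' yet inflect differently (wotzerurim, wuuntnup), so the last vowel is not what conditions the rule; the final letter is.
"hasgor" ends in -r. The stems ending in -r (wotzerur → wotzerurim, gamfir → gamfirim) add -im.
So hasgor → hasgorim.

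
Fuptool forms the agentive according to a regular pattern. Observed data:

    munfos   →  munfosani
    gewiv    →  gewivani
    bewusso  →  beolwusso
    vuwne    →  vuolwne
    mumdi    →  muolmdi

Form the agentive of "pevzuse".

peolvzuse

gewiv and mumdi both have last vowel 'i' yet inflect differently (gewivani, muolmdi), so the last vowel is not what conditions the rule; whether the stem ends in a vowel or a consonant is.
"pevzuse" ends in a vowel. The stems ending in a vowel (mumdi → muolmdi, vuwne → vuolwne, bewusso → beolwusso) insert -ol- after the first vowel.
The other pattern: stems ending in a consonant add -ani.
So pevzuse → peolvzuse.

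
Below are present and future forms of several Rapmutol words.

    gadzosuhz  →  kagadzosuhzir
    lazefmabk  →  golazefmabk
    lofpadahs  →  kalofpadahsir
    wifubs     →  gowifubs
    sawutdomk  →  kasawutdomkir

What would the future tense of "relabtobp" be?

"relabtobp" has second-to-last letter 'b'. The stems whose second-to-last letter is 'b' (lazefmabk → golazefmabk, wifubs → gowifubs) add the prefix go-.
The other pattern: stems whose second-to-last letter is 'h' or 'm' add ka- … -ir around the stem.
So relabtobp → gorelabtobp.

gorelabtobp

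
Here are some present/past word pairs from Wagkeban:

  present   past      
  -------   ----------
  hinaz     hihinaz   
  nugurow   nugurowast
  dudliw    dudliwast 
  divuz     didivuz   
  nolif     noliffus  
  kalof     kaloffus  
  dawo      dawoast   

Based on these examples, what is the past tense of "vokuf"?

vokuffus

nolif and dudliw both have last vowel 'i' yet inflect differently (noliffus, dudliwast), so the last vowel is not what conditions the rule; the final letter is.
"vokuf" ends in -f. The stems ending in -f (kalof → kaloffus, nolif → noliffus) double the final consonant and add -us.
So vokuf → vokuffus.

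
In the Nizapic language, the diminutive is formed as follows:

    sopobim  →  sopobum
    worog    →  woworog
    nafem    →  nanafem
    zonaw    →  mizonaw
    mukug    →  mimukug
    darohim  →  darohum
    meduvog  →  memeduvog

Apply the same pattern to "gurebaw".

migurebaw

sopobim and nafem both end in -m yet inflect differently (sopobum, nanafem), so the final letter is not what conditions the rule; the last vowel is.
"gurebaw" has last vowel 'a'. The one such stem in the data (zonaw → mizonaw) adds the prefix mi-, so the same rule applies.
The other patterns: stems whose last vowel is 'i' change the last vowel to 'u'; stems whose last vowel is 'e' or 'o' repeat the first consonant+vowel as a prefix.
So gurebaw → migurebaw.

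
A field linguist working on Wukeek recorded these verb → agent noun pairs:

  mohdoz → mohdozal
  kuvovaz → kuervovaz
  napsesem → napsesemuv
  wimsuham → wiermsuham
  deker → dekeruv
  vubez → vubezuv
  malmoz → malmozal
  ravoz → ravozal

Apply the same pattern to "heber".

heberuv

"heber" has last vowel 'e'. The stems whose last vowel is 'e' (vubez → vubezuv, deker → dekeruv, napsesem → napsesemuv) add -uv.
So heber → heberuv.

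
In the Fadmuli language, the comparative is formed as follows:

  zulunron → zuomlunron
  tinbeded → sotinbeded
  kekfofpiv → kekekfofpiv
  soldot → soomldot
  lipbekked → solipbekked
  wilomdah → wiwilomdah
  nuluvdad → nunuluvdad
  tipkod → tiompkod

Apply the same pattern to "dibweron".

diombweron

"dibweron" has last vowel 'o'. The stems whose last vowel is 'o' (tipkod → tiompkod, soldot → soomldot, zulunron → zuomlunron) insert -om- after the first vowel.
The other patterns: stems whose last vowel is 'e' add the prefix so-; stems whose last vowel is 'a' or 'i' repeat the first consonant+vowel as a prefix.
So dibweron → diombweron.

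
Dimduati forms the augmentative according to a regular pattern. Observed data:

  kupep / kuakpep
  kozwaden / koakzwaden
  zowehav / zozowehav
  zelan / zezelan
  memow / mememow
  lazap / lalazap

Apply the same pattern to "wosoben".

woaksoben

kozwaden and zelan both end in -n yet inflect differently (koakzwaden, zezelan), so the final letter is not what conditions the rule; the last vowel is.
"wosoben" has last vowel 'e'. The stems whose last vowel is 'e' (kozwaden → koakzwaden, kupep → kuakpep) insert -ak- after the first vowel.
The other pattern: stems whose last vowel is 'a' or 'o' repeat the first consonant+vowel as a prefix.
So wosoben → woaksoben.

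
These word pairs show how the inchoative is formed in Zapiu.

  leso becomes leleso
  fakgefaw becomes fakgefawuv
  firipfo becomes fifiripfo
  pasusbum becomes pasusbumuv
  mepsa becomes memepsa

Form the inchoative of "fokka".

mepsa and fakgefaw both have last vowel 'a' yet inflect differently (memepsa, fakgefawuv), so the last vowel is not what conditions the rule; whether the stem ends in a vowel or a consonant is.
"fokka" ends in a vowel. The stems ending in a vowel (firipfo → fifiripfo, leso → leleso, mepsa → memepsa) repeat the first consonant+vowel as a prefix.
So fokka → fofokka.

fofokka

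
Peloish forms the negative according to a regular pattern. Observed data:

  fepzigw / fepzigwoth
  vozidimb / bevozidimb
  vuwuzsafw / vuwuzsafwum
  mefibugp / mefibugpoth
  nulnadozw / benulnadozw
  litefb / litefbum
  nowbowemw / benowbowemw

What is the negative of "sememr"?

besememr

vozidimb and litefb both end in -b yet inflect differently (bevozidimb, litefbum), so the final letter is not what conditions the rule; the second-to-last letter is.
"sememr" has second-to-last letter 'm'. The stems whose second-to-last letter is 'm' (vozidimb → bevozidimb, nowbowemw → benowbowemw) add the prefix be-.
So sememr → besememr.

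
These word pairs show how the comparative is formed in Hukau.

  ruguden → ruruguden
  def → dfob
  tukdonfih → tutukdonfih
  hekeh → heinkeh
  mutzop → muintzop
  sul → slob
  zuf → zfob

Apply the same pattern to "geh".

ghob

hekeh and tukdonfih both end in -h yet inflect differently (heinkeh, tutukdonfih), so the final letter is not what conditions the rule; the number of vowels is.
"geh" has 1 vowel. The stems with 1 vowel (def → dfob, zuf → zfob, sul → slob) delete the last vowel and add -ob.
So geh → ghob.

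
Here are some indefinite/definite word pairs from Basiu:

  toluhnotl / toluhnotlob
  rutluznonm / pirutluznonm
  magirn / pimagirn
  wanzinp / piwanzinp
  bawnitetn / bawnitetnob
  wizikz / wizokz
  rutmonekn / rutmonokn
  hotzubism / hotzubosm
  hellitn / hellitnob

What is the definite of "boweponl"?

bawnitetn and magirn both end in -n yet inflect differently (bawnitetnob, pimagirn), so the final letter is not what conditions the rule; the second-to-last letter is.
"boweponl" has second-to-last letter 'n'. The stems whose second-to-last letter is 'n' (rutluznonm → pirutluznonm, wanzinp → piwanzinp) add the prefix pi-.
The other patterns: stems whose second-to-last letter is 't' add -ob; stems whose second-to-last letter is 'k' or 's' change the last vowel to 'o'.
So boweponl → piboweponl.

piboweponl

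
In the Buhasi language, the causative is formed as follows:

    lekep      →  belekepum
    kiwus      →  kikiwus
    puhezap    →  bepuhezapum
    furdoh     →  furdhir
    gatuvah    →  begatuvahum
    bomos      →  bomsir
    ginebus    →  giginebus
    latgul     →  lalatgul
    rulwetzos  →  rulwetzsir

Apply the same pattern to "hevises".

behevisesum

kiwus and rulwetzos both end in -s yet inflect differently (kikiwus, rulwetzsir), so the final letter is not what conditions the rule; the last vowel is.
"hevises" has last vowel 'e'. The one such stem in the data (lekep → belekepum) adds be- … -um around the stem, so the same rule applies.
The other patterns: stems whose last vowel is 'u' repeat the first consonant+vowel as a prefix; stems whose last vowel is 'o' delete the last vowel and add -ir.
So hevises → behevisesum.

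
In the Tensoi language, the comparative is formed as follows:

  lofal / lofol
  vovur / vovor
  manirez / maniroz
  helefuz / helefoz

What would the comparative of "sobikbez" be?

sobikboz

Every pair shown (lofal → lofol, vovur → vovor, manirez → maniroz, …) follows the same rule: change the last vowel to 'o'.
So sobikbez → sobikboz.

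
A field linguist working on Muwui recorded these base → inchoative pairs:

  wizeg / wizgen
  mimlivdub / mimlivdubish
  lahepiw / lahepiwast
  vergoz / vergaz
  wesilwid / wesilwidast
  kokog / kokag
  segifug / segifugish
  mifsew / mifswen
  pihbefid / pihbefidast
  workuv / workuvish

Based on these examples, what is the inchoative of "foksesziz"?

fokseszizast

kokog and segifug both end in -g yet inflect differently (kokag, segifugish), so the final letter is not what conditions the rule; the last vowel is.
"foksesziz" has last vowel 'i'. The stems whose last vowel is 'i' (wesilwid → wesilwidast, lahepiw → lahepiwast, pihbefid → pihbefidast) add -ast.
So foksesziz → fokseszizast.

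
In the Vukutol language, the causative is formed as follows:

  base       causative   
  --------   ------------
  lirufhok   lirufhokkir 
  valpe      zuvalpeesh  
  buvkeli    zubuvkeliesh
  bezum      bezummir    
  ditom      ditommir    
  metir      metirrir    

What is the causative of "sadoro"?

metir and buvkeli both have last vowel 'i' yet inflect differently (metirrir, zubuvkeliesh), so the last vowel is not what conditions the rule; whether the stem ends in a vowel or a consonant is.
"sadoro" ends in a vowel. The stems ending in a vowel (valpe → zuvalpeesh, buvkeli → zubuvkeliesh) add zu- … -esh around the stem.
The other pattern: stems ending in a consonant double the final consonant and add -ir.
So sadoro → zusadoroesh.

zusadoroesh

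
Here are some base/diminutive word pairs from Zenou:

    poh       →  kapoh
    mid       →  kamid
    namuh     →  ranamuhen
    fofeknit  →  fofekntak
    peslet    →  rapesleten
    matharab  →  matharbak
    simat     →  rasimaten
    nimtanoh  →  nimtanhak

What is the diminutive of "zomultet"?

poh and namuh both end in -h yet inflect differently (kapoh, ranamuhen), so the final letter is not what conditions the rule; the number of vowels is.
"zomultet" has 3 vowels. The stems with 3 vowels (fofeknit → fofekntak, nimtanoh → nimtanhak, matharab → matharbak) delete the last vowel and add -ak.
The other patterns: stems with 1 vowel add the prefix ka-; stems with 2 vowels add ra- … -en around the stem.
So zomultet → zomulttak.

zomulttak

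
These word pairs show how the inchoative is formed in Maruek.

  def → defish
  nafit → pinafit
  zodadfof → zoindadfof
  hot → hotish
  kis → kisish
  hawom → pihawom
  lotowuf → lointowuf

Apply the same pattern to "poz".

pozish

hot and nafit both end in -t yet inflect differently (hotish, pinafit), so the final letter is not what conditions the rule; the number of vowels is.
"poz" has 1 vowel. The stems with 1 vowel (def → defish, hot → hotish, kis → kisish) add -ish.
So poz → pozish.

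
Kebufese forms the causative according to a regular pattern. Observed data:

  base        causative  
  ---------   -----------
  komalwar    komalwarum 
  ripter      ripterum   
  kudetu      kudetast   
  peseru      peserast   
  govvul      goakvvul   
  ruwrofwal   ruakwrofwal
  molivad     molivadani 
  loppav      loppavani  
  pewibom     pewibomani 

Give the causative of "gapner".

gapnerum

kudetu and govvul both have last vowel 'u' yet inflect differently (kudetast, goakvvul), so the last vowel is not what conditions the rule; the final letter is.
"gapner" ends in -r. The stems ending in -r (komalwar → komalwarum, ripter → ripterum) add -um.
The other patterns: stems ending in -u drop the final letter and add -ast; stems ending in -l insert -ak- after the first vowel; stems ending in -d, -m or -v add -ani.
So gapner → gapnerum.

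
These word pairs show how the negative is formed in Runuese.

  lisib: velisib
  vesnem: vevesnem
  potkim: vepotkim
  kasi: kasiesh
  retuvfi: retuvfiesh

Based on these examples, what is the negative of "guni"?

guniesh

retuvfi and potkim both have last vowel 'i' yet inflect differently (retuvfiesh, vepotkim), so the last vowel is not what conditions the rule; the final letter is.
"guni" ends in -i. The stems ending in -i (retuvfi → retuvfiesh, kasi → kasiesh) add -esh.
The other pattern: stems ending in -b or -m add the prefix ve-.
So guni → guniesh.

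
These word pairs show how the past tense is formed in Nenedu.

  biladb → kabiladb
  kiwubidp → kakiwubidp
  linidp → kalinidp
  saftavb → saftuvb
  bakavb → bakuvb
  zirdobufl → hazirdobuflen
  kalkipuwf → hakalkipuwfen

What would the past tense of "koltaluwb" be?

hakoltaluwben

biladb and saftavb both end in -b yet inflect differently (kabiladb, saftuvb), so the final letter is not what conditions the rule; the second-to-last letter is.
"koltaluwb" has second-to-last letter 'w'. The one such stem in the data (kalkipuwf → hakalkipuwfen) adds ha- … -en around the stem, so the same rule applies.
The other patterns: stems whose second-to-last letter is 'd' add the prefix ka-; stems whose second-to-last letter is 'v' change the last vowel to 'u'.
So koltaluwb → hakoltaluwben.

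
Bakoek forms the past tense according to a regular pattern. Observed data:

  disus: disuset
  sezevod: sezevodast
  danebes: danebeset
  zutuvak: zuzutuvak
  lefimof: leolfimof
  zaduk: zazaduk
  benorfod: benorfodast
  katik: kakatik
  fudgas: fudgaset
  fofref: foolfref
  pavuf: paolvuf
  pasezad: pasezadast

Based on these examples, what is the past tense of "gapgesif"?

gaolpgesif

danebes and fofref both have last vowel 'e' yet inflect differently (danebeset, foolfref), so the last vowel is not what conditions the rule; the final letter is.
"gapgesif" ends in -f. The stems ending in -f (lefimof → leolfimof, fofref → foolfref, pavuf → paolvuf) insert -ol- after the first vowel.
The other patterns: stems ending in -s add -et; stems ending in -d add -ast; stems ending in -k repeat the first consonant+vowel as a prefix.
So gapgesif → gaolpgesif.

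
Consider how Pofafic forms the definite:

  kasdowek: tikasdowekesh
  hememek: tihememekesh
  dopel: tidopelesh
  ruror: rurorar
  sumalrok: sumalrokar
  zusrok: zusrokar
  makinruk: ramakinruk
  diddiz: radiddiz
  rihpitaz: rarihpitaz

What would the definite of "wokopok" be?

wokopokar

kasdowek and sumalrok both end in -k yet inflect differently (tikasdowekesh, sumalrokar), so the final letter is not what conditions the rule; the last vowel is.
"wokopok" has last vowel 'o'. The stems whose last vowel is 'o' (ruror → rurorar, sumalrok → sumalrokar, zusrok → zusrokar) add -ar.
So wokopok → wokopokar.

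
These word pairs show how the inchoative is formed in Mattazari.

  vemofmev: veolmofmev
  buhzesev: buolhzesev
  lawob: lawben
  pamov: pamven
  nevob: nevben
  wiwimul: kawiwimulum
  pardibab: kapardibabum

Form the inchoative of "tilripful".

katilripfulum

vemofmev and pamov both end in -v yet inflect differently (veolmofmev, pamven), so the final letter is not what conditions the rule; the last vowel is.
"tilripful" has last vowel 'u'. The one such stem in the data (wiwimul → kawiwimulum) adds ka- … -um around the stem, so the same rule applies.
The other patterns: stems whose last vowel is 'e' insert -ol- after the first vowel; stems whose last vowel is 'o' delete the last vowel and add -en.
So tilripful → katilripfulum.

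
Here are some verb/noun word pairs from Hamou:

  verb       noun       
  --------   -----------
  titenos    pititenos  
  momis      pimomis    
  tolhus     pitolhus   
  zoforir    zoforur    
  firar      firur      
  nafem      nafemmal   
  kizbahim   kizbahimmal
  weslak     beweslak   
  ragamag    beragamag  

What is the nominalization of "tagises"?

pitagises

"tagises" ends in -s. The stems ending in -s (titenos → pititenos, momis → pimomis, tolhus → pitolhus) add the prefix pi-.
The other patterns: stems ending in -r change the last vowel to 'u'; stems ending in -m double the final consonant and add -al; stems ending in -g or -k add the prefix be-.
So tagises → pitagises.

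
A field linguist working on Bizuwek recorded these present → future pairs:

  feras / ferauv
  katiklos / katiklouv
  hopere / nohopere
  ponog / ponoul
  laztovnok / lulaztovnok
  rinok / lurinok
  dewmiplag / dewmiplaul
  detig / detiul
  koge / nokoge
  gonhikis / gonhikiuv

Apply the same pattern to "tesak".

lutesak

rinok and katiklos both have last vowel 'o' yet inflect differently (lurinok, katiklouv), so the last vowel is not what conditions the rule; the final letter is.
"tesak" ends in -k. The stems ending in -k (rinok → lurinok, laztovnok → lulaztovnok) add the prefix lu-.
So tesak → lutesak.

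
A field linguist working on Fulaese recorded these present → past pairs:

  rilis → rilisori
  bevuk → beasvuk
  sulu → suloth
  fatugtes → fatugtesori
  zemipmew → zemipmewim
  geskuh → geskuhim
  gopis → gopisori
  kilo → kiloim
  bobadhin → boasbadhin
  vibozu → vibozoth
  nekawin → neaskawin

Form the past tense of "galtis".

gopis and bobadhin both have last vowel 'i' yet inflect differently (gopisori, boasbadhin), so the last vowel is not what conditions the rule; the final letter is.
"galtis" ends in -s. The stems ending in -s (gopis → gopisori, rilis → rilisori, fatugtes → fatugtesori) add -ori.
So galtis → galtisori.

galtisori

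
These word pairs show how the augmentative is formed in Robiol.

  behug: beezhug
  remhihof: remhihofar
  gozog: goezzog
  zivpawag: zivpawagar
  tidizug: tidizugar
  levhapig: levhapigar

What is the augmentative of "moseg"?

moezseg

levhapig and behug both end in -g yet inflect differently (levhapigar, beezhug), so the final letter is not what conditions the rule; the number of vowels is.
"moseg" has 2 vowels. The stems with 2 vowels (behug → beezhug, gozog → goezzog) insert -ez- after the first vowel.
So moseg → moezseg.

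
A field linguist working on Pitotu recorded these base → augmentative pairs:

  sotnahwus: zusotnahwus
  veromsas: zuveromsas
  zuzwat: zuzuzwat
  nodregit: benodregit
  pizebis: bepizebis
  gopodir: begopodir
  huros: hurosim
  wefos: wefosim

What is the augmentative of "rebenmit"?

berebenmit

zuzwat and nodregit both end in -t yet inflect differently (zuzuzwat, benodregit), so the final letter is not what conditions the rule; the last vowel is.
"rebenmit" has last vowel 'i'. The stems whose last vowel is 'i' (nodregit → benodregit, pizebis → bepizebis, gopodir → begopodir) add the prefix be-.
The other patterns: stems whose last vowel is 'a' or 'u' add the prefix zu-; stems whose last vowel is 'o' add -im.
So rebenmit → berebenmit.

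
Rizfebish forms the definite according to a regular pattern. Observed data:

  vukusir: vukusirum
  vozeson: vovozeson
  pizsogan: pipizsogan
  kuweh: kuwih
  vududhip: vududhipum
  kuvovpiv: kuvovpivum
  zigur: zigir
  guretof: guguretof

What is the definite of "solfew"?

solfiw

vukusir and zigur both end in -r yet inflect differently (vukusirum, zigir), so the final letter is not what conditions the rule; the last vowel is.
"solfew" has last vowel 'e'. The one such stem in the data (kuweh → kuwih) changes the last vowel to 'i' (as does zigur), so the same rule applies.
So solfew → solfiw.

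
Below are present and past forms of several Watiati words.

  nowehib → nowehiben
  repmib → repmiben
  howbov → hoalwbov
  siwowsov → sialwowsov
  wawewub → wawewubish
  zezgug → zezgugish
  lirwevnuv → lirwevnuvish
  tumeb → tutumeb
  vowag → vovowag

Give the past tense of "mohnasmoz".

moalhnasmoz

nowehib and wawewub both end in -b yet inflect differently (nowehiben, wawewubish), so the final letter is not what conditions the rule; the last vowel is.
"mohnasmoz" has last vowel 'o'. The stems whose last vowel is 'o' (howbov → hoalwbov, siwowsov → sialwowsov) insert -al- after the first vowel.
The other patterns: stems whose last vowel is 'i' add -en; stems whose last vowel is 'u' add -ish; stems whose last vowel is 'a' or 'e' repeat the first consonant+vowel as a prefix.
So mohnasmoz → moalhnasmoz.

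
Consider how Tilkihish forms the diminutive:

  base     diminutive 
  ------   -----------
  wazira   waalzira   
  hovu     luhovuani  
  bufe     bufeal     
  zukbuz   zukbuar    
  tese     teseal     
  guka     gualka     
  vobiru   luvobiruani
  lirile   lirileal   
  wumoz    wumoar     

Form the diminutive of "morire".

"morire" ends in -e. The stems ending in -e (tese → teseal, lirile → lirileal, bufe → bufeal) add -al.
The other patterns: stems ending in -z drop the final letter and add -ar; stems ending in -u add lu- … -ani around the stem; stems ending in -a insert -al- after the first vowel.
So morire → morireal.

morireal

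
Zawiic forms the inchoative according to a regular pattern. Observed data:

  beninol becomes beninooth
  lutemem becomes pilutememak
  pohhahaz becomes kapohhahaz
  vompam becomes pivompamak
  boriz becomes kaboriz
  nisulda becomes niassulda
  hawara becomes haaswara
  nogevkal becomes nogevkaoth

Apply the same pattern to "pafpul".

nogevkal and pohhahaz both have last vowel 'a' yet inflect differently (nogevkaoth, kapohhahaz), so the last vowel is not what conditions the rule; the final letter is.
"pafpul" ends in -l. The stems ending in -l (beninol → beninooth, nogevkal → nogevkaoth) drop the final letter and add -oth.
So pafpul → pafpuoth.

pafpuoth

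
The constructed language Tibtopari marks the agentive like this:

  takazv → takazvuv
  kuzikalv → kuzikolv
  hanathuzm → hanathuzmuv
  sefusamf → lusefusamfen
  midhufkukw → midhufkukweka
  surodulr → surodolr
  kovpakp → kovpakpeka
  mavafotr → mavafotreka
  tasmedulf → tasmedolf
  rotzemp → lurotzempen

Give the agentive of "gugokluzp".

"gugokluzp" has second-to-last letter 'z'. The stems whose second-to-last letter is 'z' (takazv → takazvuv, hanathuzm → hanathuzmuv) add -uv.
So gugokluzp → gugokluzpuv.

gugokluzpuv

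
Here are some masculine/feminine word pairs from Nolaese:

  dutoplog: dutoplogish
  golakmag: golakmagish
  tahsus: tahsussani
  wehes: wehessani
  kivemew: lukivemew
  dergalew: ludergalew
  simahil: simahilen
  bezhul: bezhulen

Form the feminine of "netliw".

wehes and kivemew both have last vowel 'e' yet inflect differently (wehessani, lukivemew), so the last vowel is not what conditions the rule; the final letter is.
"netliw" ends in -w. The stems ending in -w (kivemew → lukivemew, dergalew → ludergalew) add the prefix lu-.
The other patterns: stems ending in -g add -ish; stems ending in -s double the final consonant and add -ani; stems ending in -l add -en.
So netliw → lunetliw.

lunetliw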